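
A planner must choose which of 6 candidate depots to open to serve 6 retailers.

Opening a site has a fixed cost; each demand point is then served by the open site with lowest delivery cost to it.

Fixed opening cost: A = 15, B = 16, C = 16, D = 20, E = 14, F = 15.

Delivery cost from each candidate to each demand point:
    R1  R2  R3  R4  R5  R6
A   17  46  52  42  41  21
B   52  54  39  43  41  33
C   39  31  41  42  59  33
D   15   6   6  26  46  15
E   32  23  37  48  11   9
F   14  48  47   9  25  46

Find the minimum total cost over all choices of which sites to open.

104

Open {D, E, F}: assign each demand point to its cheapest open site.
  R1→F 14, R2→D 6, R3→D 6, R4→F 9, R5→E 11, R6→E 9
  delivery cost 55, fixed 49 → total 104.
Compare {D, E}: delivery cost 73 + fixed 34 = 107.
Compare {D, F}: delivery cost 75 + fixed 35 = 110.
Compare {A, D, E, F}: delivery cost 55 + fixed 64 = 119.
All other subsets cost ≥ 107. Minimum total cost: 104.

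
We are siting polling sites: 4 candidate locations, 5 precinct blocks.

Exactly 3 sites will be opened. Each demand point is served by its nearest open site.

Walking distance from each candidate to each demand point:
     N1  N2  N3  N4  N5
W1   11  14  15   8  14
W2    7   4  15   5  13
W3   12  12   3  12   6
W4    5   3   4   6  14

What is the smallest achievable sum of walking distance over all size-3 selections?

22

Open {W2, W3, W4}.
  N1→W4 5, N2→W4 3, N3→W3 3, N4→W2 5, N5→W3 6  ⇒ total 22.
Compare {W1, W3, W4}: total 23.
Compare {W1, W2, W3}: total 25.
No size-3 selection does better; minimum is 22.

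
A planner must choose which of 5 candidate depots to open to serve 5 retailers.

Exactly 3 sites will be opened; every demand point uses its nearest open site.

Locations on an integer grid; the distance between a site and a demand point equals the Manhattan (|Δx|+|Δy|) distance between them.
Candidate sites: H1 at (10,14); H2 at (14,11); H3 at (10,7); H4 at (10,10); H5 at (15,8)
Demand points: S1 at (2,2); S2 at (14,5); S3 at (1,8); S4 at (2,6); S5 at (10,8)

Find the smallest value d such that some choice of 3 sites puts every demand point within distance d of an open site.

Open {H1, H2, H3}.
  Farthest demand point is S1 at distance 13 (to H3); all others are ≤ 13.
With {H1, H3, H4} the worst case is 13.
With {H1, H3, H5} the worst case is 13.
No size-3 selection achieves below 13.

13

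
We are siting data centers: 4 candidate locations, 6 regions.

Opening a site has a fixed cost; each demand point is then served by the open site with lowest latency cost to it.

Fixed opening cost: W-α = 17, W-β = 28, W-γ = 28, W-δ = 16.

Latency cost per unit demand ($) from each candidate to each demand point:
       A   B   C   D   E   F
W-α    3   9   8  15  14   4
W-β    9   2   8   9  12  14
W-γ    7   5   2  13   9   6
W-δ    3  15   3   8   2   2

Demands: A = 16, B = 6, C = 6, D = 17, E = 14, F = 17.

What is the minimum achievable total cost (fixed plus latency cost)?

Open {W-β, W-δ}: assign each demand point to its cheapest open site.
  A→W-δ 16×3=48, B→W-β 6×2=12, C→W-δ 6×3=18, D→W-δ 17×8=136, E→W-δ 14×2=28, F→W-δ 17×2=34
  latency cost 276, fixed 44 → total 320.
Compare {W-γ, W-δ}: latency cost 288 + fixed 44 = 332.
Compare {W-α, W-β, W-δ}: latency cost 276 + fixed 61 = 337.
Compare {W-β, W-γ, W-δ}: latency cost 270 + fixed 72 = 342.
All other subsets cost ≥ 332. Minimum total cost: 320.

320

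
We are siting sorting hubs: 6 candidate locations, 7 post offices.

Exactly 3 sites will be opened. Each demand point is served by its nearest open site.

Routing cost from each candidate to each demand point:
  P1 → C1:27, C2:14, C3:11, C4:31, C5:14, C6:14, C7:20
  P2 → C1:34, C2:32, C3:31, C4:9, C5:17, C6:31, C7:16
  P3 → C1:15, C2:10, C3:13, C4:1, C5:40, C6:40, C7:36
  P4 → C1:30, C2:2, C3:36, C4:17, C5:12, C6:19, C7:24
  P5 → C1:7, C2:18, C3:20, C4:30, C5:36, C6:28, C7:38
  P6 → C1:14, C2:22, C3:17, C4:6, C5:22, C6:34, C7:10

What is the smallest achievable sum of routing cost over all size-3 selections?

Open {P1, P4, P6}.
  C1→P6 14, C2→P4 2, C3→P1 11, C4→P6 6, C5→P4 12, C6→P1 14, C7→P6 10  ⇒ total 69.
Compare {P3, P4, P6}: total 71.
Compare {P4, P5, P6}: total 73.
No size-3 selection does better; minimum is 69.

69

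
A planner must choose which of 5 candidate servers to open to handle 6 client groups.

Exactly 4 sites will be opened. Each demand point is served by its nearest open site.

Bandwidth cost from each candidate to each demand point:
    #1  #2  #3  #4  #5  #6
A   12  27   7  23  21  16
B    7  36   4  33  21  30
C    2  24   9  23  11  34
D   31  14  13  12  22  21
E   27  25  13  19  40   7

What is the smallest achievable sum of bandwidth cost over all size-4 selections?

50

Open {B, C, D, E}.
  #1→C 2, #2→D 14, #3→B 4, #4→D 12, #5→C 11, #6→E 7  ⇒ total 50.
Compare {A, C, D, E}: total 53.
Compare {A, B, C, D}: total 59.
No size-4 selection does better; minimum is 50.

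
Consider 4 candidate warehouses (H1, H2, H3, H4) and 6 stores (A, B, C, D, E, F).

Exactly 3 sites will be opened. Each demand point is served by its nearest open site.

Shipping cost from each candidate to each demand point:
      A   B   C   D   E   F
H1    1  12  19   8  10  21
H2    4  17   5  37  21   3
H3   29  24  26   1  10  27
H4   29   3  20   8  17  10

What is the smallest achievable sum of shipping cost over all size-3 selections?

Open {H2, H3, H4}.
  A→H2 4, B→H4 3, C→H2 5, D→H3 1, E→H3 10, F→H2 3  ⇒ total 26.
Compare {H1, H2, H4}: total 30.
Compare {H1, H2, H3}: total 32.
No size-3 selection does better; minimum is 26.

26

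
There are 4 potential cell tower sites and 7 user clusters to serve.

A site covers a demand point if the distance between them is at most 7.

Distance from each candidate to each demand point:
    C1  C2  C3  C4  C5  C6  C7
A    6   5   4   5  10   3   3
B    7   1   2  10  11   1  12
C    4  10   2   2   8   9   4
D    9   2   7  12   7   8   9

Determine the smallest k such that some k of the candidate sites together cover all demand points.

2

Coverage sets (demand points within 7 of each site):
  A: {C1, C2, C3, C4, C6, C7}
  B: {C1, C2, C3, C6}
  C: {C1, C3, C4, C7}
  D: {C2, C3, C5}
No single site covers all 7 demand points.
But {A, D} covers everything, so the minimum is 2.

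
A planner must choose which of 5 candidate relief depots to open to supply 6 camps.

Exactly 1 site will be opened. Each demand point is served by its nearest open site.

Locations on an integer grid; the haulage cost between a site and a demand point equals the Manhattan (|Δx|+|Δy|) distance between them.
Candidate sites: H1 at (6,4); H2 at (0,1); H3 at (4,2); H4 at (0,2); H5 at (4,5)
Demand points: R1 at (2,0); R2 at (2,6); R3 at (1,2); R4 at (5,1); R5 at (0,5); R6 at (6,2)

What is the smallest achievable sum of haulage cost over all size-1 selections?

24

Open {H3}.
  R1→H3 4, R2→H3 6, R3→H3 3, R4→H3 2, R5→H3 7, R6→H3 2  ⇒ total 24.
Compare {H4}: total 26.
Compare {H2}: total 28.
No size-1 selection does better; minimum is 24.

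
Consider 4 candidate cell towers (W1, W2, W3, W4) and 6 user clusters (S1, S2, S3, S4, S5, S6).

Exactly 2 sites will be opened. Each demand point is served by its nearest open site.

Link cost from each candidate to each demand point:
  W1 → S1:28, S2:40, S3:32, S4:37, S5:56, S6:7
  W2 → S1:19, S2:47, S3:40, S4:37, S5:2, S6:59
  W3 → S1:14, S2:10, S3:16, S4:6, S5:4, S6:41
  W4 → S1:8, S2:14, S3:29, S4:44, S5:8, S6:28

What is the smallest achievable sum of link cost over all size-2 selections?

57

Open {W1, W3}.
  S1→W3 14, S2→W3 10, S3→W3 16, S4→W3 6, S5→W3 4, S6→W1 7  ⇒ total 57.
Compare {W3, W4}: total 72.
Compare {W2, W3}: total 89.
No size-2 selection does better; minimum is 57.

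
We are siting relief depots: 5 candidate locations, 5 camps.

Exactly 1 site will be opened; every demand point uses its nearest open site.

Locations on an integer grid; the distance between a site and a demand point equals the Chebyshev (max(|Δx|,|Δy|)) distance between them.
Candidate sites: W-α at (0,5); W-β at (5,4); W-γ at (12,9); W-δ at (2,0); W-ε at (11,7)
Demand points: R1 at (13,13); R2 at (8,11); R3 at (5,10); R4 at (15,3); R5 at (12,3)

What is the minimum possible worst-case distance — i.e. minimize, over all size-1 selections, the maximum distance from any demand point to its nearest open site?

6

Open {W-ε}.
  Farthest demand point is R1 at distance 6 (to W-ε); all others are ≤ 6.
With {W-γ} the worst case is 7.
With {W-β} the worst case is 10.
No size-1 selection achieves below 6.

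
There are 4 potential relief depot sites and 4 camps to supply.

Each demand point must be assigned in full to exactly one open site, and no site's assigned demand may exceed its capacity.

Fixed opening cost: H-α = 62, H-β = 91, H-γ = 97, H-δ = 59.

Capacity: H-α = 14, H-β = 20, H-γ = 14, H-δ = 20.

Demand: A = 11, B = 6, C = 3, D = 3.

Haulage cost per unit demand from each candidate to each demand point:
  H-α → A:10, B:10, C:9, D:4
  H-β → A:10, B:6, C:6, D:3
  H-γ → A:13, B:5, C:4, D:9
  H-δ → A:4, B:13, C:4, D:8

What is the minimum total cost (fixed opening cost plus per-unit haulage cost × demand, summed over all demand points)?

249

Open {H-α, H-δ}; cheapest assignment that respects the capacities:
  H-α (cap 14, load 9): B, D — cost 6×10 + 3×4 = 72
  H-δ (cap 20, load 14): A, C — cost 11×4 + 3×4 = 56
  Shipping 128, fixed 121 → total 249.
  Any other capacity-feasible assignment to {H-α, H-δ} ships for at least 128.
Compare {H-β, H-δ}: its best feasible assignment gives total 251.
Compare {H-γ, H-δ}: its best feasible assignment gives total 266.
Every other set of open sites that can feasibly serve all demand totals ≥ 251 even under its best assignment. Minimum: 249.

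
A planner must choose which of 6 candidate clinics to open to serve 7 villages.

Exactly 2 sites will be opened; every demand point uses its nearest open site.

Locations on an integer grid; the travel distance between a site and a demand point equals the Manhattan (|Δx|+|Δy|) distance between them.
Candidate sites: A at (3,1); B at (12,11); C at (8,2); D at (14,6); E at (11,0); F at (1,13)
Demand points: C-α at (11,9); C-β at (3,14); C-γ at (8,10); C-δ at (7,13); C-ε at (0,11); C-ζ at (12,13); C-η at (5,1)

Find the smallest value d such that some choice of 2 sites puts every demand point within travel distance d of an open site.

11

Open {C, F}.
  Farthest demand point is C-ζ at travel distance 11 (to F); all others are ≤ 11.
With {E, F} the worst case is 11.
With {A, B} the worst case is 12.
No size-2 selection achieves below 11.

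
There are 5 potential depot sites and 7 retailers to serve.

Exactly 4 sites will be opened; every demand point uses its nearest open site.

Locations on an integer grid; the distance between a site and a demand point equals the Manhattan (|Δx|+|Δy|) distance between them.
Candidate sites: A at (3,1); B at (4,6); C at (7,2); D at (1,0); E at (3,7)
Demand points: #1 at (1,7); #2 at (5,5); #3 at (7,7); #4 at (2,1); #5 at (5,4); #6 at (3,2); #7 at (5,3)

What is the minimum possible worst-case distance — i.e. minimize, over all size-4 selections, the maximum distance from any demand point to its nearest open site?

4

Open {A, B, C, D}.
  Farthest demand point is #1 at distance 4 (to B); all others are ≤ 4.
With {A, B, C, E} the worst case is 4.
With {A, B, D, E} the worst case is 4.
No size-4 selection achieves below 4.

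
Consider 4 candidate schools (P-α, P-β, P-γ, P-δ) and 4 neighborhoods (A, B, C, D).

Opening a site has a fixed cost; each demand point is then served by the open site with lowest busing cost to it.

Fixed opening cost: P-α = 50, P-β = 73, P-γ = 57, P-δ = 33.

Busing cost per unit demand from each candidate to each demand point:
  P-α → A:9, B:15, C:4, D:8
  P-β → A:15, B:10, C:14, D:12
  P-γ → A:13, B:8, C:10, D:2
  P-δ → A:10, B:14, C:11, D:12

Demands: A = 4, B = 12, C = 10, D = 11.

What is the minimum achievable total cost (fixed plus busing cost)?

301

Open {P-α, P-γ}: assign each demand point to its cheapest open site.
  A→P-α 4×9=36, B→P-γ 12×8=96, C→P-α 10×4=40, D→P-γ 11×2=22
  busing cost 194, fixed 107 → total 301.
Compare {P-γ}: busing cost 270 + fixed 57 = 327.
Compare {P-α, P-γ, P-δ}: busing cost 194 + fixed 140 = 334.
Compare {P-γ, P-δ}: busing cost 258 + fixed 90 = 348.
All other subsets cost ≥ 327. Minimum total cost: 301.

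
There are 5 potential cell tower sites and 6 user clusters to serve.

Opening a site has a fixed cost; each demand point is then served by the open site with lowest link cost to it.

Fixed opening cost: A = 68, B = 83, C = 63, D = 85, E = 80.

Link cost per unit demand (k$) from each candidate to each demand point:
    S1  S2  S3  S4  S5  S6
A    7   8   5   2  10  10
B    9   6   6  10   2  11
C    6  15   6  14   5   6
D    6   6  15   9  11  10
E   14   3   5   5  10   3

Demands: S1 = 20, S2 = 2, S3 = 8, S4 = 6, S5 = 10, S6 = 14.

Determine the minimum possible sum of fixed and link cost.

431

Open {C, E}: assign each demand point to its cheapest open site.
  S1→C 20×6=120, S2→E 2×3=6, S3→E 8×5=40, S4→E 6×5=30, S5→C 10×5=50, S6→E 14×3=42
  link cost 288, fixed 143 → total 431.
Compare {A, C}: link cost 322 + fixed 131 = 453.
Compare {C}: link cost 416 + fixed 63 = 479.
Compare {B, E}: link cost 318 + fixed 163 = 481.
All other subsets cost ≥ 453. Minimum total cost: 431.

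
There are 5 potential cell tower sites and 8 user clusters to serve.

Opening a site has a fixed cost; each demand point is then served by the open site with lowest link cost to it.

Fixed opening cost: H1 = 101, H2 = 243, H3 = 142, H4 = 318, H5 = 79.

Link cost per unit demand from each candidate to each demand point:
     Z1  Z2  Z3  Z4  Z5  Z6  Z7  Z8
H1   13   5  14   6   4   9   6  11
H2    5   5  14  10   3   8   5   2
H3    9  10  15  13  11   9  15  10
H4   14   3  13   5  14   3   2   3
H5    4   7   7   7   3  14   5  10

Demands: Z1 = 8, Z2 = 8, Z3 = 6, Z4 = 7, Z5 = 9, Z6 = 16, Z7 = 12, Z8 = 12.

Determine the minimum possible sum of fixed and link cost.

665

Open {H4, H5}: assign each demand point to its cheapest open site.
  Z1→H5 8×4=32, Z2→H4 8×3=24, Z3→H5 6×7=42, Z4→H4 7×5=35, Z5→H5 9×3=27, Z6→H4 16×3=48, Z7→H4 12×2=24, Z8→H4 12×3=36
  link cost 268, fixed 397 → total 665.
Compare {H1, H5}: link cost 507 + fixed 180 = 687.
Compare {H5}: link cost 610 + fixed 79 = 689.
Compare {H2}: link cost 473 + fixed 243 = 716.
All other subsets cost ≥ 687. Minimum total cost: 665.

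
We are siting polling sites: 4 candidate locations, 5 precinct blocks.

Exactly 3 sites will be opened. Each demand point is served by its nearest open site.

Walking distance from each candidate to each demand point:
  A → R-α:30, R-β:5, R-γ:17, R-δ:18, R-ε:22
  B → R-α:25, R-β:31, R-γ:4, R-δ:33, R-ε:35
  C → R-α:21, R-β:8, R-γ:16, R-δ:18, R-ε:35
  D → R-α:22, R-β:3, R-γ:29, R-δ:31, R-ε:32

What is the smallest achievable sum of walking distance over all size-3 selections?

69

Open {A, B, D}.
  R-α→D 22, R-β→D 3, R-γ→B 4, R-δ→A 18, R-ε→A 22  ⇒ total 69.
Compare {A, B, C}: total 70.
Compare {B, C, D}: total 78.
No size-3 selection does better; minimum is 69.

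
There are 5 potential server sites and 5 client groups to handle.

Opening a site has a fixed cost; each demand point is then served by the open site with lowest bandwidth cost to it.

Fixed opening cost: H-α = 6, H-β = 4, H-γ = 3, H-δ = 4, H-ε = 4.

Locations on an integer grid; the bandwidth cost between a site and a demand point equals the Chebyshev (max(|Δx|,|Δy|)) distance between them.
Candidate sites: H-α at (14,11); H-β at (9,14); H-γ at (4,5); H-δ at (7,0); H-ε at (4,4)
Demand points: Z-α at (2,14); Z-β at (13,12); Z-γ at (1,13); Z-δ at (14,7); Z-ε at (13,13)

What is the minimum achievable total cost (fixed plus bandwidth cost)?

Open {H-α, H-β}: assign each demand point to its cheapest open site.
  Z-α→H-β 7, Z-β→H-α 1, Z-γ→H-β 8, Z-δ→H-α 4, Z-ε→H-α 2
  bandwidth cost 22, fixed 10 → total 32.
Compare {H-α, H-γ}: bandwidth cost 24 + fixed 9 = 33.
Compare {H-β}: bandwidth cost 30 + fixed 4 = 34.
Compare {H-α, H-β, H-γ}: bandwidth cost 22 + fixed 13 = 35.
All other subsets cost ≥ 33. Minimum total cost: 32.

32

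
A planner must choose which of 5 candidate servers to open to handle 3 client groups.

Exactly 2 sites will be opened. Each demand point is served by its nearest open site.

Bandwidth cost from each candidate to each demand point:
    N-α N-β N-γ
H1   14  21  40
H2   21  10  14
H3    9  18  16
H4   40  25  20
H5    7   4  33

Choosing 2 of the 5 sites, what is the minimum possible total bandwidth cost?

25

Open {H2, H5}.
  N-α→H5 7, N-β→H5 4, N-γ→H2 14  ⇒ total 25.
Compare {H3, H5}: total 27.
Compare {H4, H5}: total 31.
No size-2 selection does better; minimum is 25.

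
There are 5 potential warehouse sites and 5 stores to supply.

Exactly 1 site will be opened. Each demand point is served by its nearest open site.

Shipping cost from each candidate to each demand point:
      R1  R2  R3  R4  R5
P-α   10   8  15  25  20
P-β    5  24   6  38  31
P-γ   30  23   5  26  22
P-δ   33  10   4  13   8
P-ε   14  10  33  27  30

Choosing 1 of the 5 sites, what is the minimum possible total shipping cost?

68

Open {P-δ}.
  R1→P-δ 33, R2→P-δ 10, R3→P-δ 4, R4→P-δ 13, R5→P-δ 8  ⇒ total 68.
Compare {P-α}: total 78.
Compare {P-β}: total 104.
No size-1 selection does better; minimum is 68.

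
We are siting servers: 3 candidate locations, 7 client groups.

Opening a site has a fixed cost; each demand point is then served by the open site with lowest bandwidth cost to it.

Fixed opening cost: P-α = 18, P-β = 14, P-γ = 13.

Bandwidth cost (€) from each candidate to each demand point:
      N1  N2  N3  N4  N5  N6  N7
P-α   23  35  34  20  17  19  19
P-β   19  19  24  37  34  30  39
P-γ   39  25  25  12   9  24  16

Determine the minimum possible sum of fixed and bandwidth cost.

150

Open {P-β, P-γ}: assign each demand point to its cheapest open site.
  N1→P-β 19, N2→P-β 19, N3→P-β 24, N4→P-γ 12, N5→P-γ 9, N6→P-γ 24, N7→P-γ 16
  bandwidth cost 123, fixed 27 → total 150.
Compare {P-α, P-γ}: bandwidth cost 129 + fixed 31 = 160.
Compare {P-γ}: bandwidth cost 150 + fixed 13 = 163.
Compare {P-α, P-β, P-γ}: bandwidth cost 118 + fixed 45 = 163.
All other subsets cost ≥ 160. Minimum total cost: 150.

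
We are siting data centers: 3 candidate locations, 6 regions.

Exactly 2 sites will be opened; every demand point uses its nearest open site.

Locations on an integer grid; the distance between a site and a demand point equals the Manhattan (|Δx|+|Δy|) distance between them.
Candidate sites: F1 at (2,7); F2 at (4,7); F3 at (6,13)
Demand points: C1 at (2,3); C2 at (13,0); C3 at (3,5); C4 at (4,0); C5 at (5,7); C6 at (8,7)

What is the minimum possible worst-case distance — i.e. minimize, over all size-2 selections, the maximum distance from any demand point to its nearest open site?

16

Open {F1, F2}.
  Farthest demand point is C2 at distance 16 (to F2); all others are ≤ 16.
With {F2, F3} the worst case is 16.
With {F1, F3} the worst case is 18.
No size-2 selection achieves below 16.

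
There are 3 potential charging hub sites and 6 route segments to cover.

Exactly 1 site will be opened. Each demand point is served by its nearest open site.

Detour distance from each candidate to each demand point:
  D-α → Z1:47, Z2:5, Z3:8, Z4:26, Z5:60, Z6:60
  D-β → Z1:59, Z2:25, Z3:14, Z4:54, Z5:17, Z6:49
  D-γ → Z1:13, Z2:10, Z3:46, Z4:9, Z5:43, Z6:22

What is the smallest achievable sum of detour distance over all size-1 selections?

Open {D-γ}.
  Z1→D-γ 13, Z2→D-γ 10, Z3→D-γ 46, Z4→D-γ 9, Z5→D-γ 43, Z6→D-γ 22  ⇒ total 143.
Compare {D-α}: total 206.
Compare {D-β}: total 218.

143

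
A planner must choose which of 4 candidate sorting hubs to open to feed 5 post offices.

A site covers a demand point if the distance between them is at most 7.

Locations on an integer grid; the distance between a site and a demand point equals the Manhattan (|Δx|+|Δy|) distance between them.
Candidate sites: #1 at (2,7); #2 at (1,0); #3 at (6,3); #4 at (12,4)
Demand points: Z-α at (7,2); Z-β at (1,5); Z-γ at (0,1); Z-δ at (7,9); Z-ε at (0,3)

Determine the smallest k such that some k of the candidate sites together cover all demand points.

2

Coverage sets (demand points within 7 of each site):
  #1: {Z-β, Z-δ, Z-ε}
  #2: {Z-β, Z-γ, Z-ε}
  #3: {Z-α, Z-β, Z-δ, Z-ε}
  #4: {Z-α}
No single site covers all 5 demand points.
But {#2, #3} covers everything, so the minimum is 2.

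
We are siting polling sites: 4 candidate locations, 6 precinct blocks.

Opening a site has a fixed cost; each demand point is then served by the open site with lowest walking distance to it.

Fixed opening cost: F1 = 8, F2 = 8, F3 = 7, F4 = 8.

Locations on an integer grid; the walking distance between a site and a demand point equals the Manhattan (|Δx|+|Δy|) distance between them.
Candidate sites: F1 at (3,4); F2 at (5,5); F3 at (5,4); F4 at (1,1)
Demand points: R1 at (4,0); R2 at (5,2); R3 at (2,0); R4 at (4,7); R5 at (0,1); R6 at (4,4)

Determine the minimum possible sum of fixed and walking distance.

Open {F3, F4}: assign each demand point to its cheapest open site.
  R1→F4 4, R2→F3 2, R3→F4 2, R4→F3 4, R5→F4 1, R6→F3 1
  walking distance 14, fixed 15 → total 29.
Compare {F2, F4}: walking distance 15 + fixed 16 = 31.
Compare {F1, F4}: walking distance 16 + fixed 16 = 32.
Compare {F1}: walking distance 25 + fixed 8 = 33.
All other subsets cost ≥ 31. Minimum total cost: 29.

29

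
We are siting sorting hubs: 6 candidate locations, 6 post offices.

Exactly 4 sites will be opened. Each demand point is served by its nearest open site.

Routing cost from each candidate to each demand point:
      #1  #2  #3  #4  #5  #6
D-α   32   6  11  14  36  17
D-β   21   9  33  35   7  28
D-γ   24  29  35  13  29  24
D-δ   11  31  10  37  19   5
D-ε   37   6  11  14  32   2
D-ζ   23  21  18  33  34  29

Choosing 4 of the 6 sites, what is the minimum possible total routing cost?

49

Open {D-β, D-γ, D-δ, D-ε}.
  #1→D-δ 11, #2→D-ε 6, #3→D-δ 10, #4→D-γ 13, #5→D-β 7, #6→D-ε 2  ⇒ total 49.
Compare {D-α, D-β, D-δ, D-ε}: total 50.
Compare {D-β, D-δ, D-ε, D-ζ}: total 50.
No size-4 selection does better; minimum is 49.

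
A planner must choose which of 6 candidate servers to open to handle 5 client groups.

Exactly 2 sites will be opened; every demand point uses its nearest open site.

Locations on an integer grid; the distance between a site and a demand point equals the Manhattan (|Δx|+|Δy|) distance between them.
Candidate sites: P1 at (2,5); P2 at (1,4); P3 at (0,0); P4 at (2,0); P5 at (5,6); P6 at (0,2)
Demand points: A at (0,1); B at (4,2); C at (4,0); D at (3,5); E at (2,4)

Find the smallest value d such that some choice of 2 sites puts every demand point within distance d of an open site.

4

Open {P1, P4}.
  Farthest demand point is B at distance 4 (to P4); all others are ≤ 4.
With {P2, P4} the worst case is 4.
With {P4, P5} the worst case is 4.
No size-2 selection achieves below 4.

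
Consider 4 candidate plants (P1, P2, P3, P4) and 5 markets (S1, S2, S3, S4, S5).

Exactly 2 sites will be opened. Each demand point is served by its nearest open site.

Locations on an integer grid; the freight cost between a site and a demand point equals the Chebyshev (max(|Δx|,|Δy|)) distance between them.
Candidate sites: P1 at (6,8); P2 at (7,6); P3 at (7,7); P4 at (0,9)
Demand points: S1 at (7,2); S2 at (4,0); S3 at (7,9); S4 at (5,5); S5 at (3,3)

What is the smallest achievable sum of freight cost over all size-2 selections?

17

Open {P1, P2}.
  S1→P2 4, S2→P2 6, S3→P1 1, S4→P2 2, S5→P2 4  ⇒ total 17.
Compare {P2, P3}: total 18.
Compare {P1, P3}: total 19.
No size-2 selection does better; minimum is 17.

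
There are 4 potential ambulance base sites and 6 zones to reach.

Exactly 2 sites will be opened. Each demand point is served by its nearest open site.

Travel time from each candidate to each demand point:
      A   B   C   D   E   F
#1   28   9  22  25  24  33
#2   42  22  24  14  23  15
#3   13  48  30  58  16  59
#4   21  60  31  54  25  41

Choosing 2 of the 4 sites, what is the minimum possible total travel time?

Open {#2, #3}.
  A→#3 13, B→#2 22, C→#2 24, D→#2 14, E→#3 16, F→#2 15  ⇒ total 104.
Compare {#1, #2}: total 111.
Compare {#1, #3}: total 118.
No size-2 selection does better; minimum is 104.

104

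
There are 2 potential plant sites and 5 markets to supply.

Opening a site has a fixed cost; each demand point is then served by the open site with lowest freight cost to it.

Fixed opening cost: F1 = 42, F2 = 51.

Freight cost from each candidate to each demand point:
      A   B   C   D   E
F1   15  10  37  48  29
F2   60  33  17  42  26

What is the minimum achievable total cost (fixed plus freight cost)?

Open {F1}: assign each demand point to its cheapest open site.
  A→F1 15, B→F1 10, C→F1 37, D→F1 48, E→F1 29
  freight cost 139, fixed 42 → total 181.
Compare {F1, F2}: freight cost 110 + fixed 93 = 203.
Compare {F2}: freight cost 178 + fixed 51 = 229.

181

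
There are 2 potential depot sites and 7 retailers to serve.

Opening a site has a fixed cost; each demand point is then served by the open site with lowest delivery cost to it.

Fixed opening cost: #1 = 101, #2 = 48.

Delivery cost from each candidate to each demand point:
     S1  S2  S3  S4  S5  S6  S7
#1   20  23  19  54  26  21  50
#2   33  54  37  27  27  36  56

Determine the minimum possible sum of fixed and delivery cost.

314

Open {#1}: assign each demand point to its cheapest open site.
  S1→#1 20, S2→#1 23, S3→#1 19, S4→#1 54, S5→#1 26, S6→#1 21, S7→#1 50
  delivery cost 213, fixed 101 → total 314.
Compare {#2}: delivery cost 270 + fixed 48 = 318.
Compare {#1, #2}: delivery cost 186 + fixed 149 = 335.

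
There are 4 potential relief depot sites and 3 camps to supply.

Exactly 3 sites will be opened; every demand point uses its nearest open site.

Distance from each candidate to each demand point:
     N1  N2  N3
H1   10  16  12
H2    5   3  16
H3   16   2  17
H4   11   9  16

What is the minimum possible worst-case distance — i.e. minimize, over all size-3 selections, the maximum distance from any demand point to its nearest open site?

Open {H1, H2, H3}.
  Farthest demand point is N3 at distance 12 (to H1); all others are ≤ 12.
With {H1, H2, H4} the worst case is 12.
With {H1, H3, H4} the worst case is 12.
No size-3 selection achieves below 12.

12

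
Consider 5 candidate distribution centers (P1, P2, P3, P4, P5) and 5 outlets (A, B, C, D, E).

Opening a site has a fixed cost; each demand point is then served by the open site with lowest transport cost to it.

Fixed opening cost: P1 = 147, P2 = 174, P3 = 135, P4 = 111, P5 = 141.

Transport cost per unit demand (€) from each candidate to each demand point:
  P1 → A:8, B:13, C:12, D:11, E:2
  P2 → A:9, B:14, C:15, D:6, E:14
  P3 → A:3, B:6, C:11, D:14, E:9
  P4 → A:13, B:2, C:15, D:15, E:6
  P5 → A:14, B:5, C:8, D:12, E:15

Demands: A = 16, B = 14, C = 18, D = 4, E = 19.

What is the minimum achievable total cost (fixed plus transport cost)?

690

Open {P3, P4}: assign each demand point to its cheapest open site.
  A→P3 16×3=48, B→P4 14×2=28, C→P3 18×11=198, D→P3 4×14=56, E→P4 19×6=114
  transport cost 444, fixed 246 → total 690.
Compare {P3}: transport cost 557 + fixed 135 = 692.
Compare {P1, P3}: transport cost 412 + fixed 282 = 694.
Compare {P1, P4}: transport cost 454 + fixed 258 = 712.
All other subsets cost ≥ 692. Minimum total cost: 690.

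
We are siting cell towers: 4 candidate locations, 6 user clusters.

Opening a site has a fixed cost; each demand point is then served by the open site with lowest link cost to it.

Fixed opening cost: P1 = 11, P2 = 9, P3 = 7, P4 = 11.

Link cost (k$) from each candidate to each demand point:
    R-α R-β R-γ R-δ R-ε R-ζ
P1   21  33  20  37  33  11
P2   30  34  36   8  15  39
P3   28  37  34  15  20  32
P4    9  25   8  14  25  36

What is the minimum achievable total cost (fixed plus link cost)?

107

Open {P1, P2, P4}: assign each demand point to its cheapest open site.
  R-α→P4 9, R-β→P4 25, R-γ→P4 8, R-δ→P2 8, R-ε→P2 15, R-ζ→P1 11
  link cost 76, fixed 31 → total 107.
Compare {P1, P4}: link cost 92 + fixed 22 = 114.
Compare {P1, P2, P3, P4}: link cost 76 + fixed 38 = 114.
Compare {P1, P3, P4}: link cost 87 + fixed 29 = 116.
All other subsets cost ≥ 114. Minimum total cost: 107.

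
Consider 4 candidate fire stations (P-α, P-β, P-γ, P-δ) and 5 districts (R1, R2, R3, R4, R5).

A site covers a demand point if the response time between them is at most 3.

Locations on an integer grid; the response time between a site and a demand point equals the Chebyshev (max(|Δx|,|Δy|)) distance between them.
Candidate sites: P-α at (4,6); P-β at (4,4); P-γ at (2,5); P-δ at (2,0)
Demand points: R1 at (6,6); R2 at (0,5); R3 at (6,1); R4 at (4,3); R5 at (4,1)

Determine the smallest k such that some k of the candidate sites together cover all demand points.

Coverage sets (demand points within 3 of each site):
  P-α: {R1, R4}
  P-β: {R1, R3, R4, R5}
  P-γ: {R2, R4}
  P-δ: {R4, R5}
No single site covers all 5 demand points.
But {P-β, P-γ} covers everything, so the minimum is 2.

2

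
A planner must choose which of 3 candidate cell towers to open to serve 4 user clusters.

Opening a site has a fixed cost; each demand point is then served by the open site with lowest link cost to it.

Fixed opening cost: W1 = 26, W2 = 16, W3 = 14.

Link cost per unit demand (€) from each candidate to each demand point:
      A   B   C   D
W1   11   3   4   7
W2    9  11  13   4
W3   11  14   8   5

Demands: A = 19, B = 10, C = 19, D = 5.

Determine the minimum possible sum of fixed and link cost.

Open {W1, W2}: assign each demand point to its cheapest open site.
  A→W2 19×9=171, B→W1 10×3=30, C→W1 19×4=76, D→W2 5×4=20
  link cost 297, fixed 42 → total 339.
Compare {W1, W2, W3}: link cost 297 + fixed 56 = 353.
Compare {W1}: link cost 350 + fixed 26 = 376.
Compare {W1, W3}: link cost 340 + fixed 40 = 380.
All other subsets cost ≥ 353. Minimum total cost: 339.

339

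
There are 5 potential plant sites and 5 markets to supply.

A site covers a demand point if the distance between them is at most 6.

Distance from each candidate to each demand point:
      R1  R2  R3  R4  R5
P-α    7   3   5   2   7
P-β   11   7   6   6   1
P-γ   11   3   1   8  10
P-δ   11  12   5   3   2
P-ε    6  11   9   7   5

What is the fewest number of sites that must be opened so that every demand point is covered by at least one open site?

Coverage sets (demand points within 6 of each site):
  P-α: {R2, R3, R4}
  P-β: {R3, R4, R5}
  P-γ: {R2, R3}
  P-δ: {R3, R4, R5}
  P-ε: {R1, R5}
No single site covers all 5 demand points.
But {P-α, P-ε} covers everything, so the minimum is 2.

2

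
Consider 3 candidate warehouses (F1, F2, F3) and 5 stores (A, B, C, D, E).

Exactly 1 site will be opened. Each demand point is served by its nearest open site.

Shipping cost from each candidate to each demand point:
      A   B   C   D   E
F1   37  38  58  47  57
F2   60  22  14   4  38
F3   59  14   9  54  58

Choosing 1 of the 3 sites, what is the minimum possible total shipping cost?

Open {F2}.
  A→F2 60, B→F2 22, C→F2 14, D→F2 4, E→F2 38  ⇒ total 138.
Compare {F3}: total 194.
Compare {F1}: total 237.

138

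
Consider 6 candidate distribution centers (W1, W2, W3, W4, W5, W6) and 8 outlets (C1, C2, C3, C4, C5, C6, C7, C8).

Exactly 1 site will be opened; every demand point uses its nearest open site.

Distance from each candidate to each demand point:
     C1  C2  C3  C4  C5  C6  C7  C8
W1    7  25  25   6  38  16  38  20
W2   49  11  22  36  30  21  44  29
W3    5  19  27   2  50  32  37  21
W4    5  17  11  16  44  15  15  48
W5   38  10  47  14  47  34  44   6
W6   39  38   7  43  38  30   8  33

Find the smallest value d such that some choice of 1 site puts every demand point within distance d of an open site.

38

Open {W1}.
  Farthest demand point is C5 at distance 38 (to W1); all others are ≤ 38.
With {W6} the worst case is 43.
With {W5} the worst case is 47.
No size-1 selection achieves below 38.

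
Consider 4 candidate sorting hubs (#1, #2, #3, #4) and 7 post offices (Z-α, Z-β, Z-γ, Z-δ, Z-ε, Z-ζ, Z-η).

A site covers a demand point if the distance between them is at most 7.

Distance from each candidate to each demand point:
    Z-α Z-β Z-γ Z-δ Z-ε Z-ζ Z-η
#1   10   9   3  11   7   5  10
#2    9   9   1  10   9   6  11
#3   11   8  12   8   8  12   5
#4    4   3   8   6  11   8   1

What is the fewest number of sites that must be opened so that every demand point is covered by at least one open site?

Coverage sets (demand points within 7 of each site):
  #1: {Z-γ, Z-ε, Z-ζ}
  #2: {Z-γ, Z-ζ}
  #3: {Z-η}
  #4: {Z-α, Z-β, Z-δ, Z-η}
No single site covers all 7 demand points.
But {#1, #4} covers everything, so the minimum is 2.

2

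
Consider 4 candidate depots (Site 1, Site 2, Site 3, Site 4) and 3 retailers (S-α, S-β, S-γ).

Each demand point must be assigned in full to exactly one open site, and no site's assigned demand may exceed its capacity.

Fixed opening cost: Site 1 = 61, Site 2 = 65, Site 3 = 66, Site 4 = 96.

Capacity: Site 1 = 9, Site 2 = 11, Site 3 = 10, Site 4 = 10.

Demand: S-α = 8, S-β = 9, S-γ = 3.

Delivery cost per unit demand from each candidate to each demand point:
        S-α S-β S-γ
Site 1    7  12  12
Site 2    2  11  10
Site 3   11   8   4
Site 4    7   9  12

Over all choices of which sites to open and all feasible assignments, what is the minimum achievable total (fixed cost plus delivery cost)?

249

Open {Site 2, Site 3}; cheapest assignment that respects the capacities:
  Site 2 (cap 11, load 11): S-α, S-γ — cost 8×2 + 3×10 = 46
  Site 3 (cap 10, load 9): S-β — cost 9×8 = 72
  Shipping 118, fixed 131 → total 249.
  Any other capacity-feasible assignment to {Site 2, Site 3} ships for at least 118.
Compare {Site 1, Site 2}: its best feasible assignment gives total 280.
Compare {Site 2, Site 4}: its best feasible assignment gives total 288.
Every other set of open sites that can feasibly serve all demand totals ≥ 280 even under its best assignment. Minimum: 249.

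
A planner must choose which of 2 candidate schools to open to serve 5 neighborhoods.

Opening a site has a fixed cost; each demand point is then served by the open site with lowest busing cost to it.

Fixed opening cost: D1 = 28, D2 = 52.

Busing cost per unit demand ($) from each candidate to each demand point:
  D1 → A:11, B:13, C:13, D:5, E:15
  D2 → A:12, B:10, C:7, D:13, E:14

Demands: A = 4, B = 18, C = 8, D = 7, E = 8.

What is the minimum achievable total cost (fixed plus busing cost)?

507

Open {D1, D2}: assign each demand point to its cheapest open site.
  A→D1 4×11=44, B→D2 18×10=180, C→D2 8×7=56, D→D1 7×5=35, E→D2 8×14=112
  busing cost 427, fixed 80 → total 507.
Compare {D2}: busing cost 487 + fixed 52 = 539.
Compare {D1}: busing cost 537 + fixed 28 = 565.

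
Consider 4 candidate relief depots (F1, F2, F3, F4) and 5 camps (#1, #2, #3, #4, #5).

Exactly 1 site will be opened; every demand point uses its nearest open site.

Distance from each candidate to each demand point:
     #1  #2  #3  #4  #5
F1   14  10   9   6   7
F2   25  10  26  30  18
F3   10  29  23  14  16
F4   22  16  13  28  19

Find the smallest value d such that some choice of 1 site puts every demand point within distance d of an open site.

Open {F1}.
  Farthest demand point is #1 at distance 14 (to F1); all others are ≤ 14.
With {F4} the worst case is 28.
With {F3} the worst case is 29.
No size-1 selection achieves below 14.

14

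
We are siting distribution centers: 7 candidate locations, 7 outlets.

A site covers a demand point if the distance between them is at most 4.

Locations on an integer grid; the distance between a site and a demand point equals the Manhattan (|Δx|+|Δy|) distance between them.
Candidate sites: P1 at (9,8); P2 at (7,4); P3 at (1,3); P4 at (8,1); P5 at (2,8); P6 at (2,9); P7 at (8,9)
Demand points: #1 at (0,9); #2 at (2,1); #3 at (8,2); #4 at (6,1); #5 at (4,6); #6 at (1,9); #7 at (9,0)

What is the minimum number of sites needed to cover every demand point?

Coverage sets (demand points within 4 of each site):
  P1: {}
  P2: {#3, #4}
  P3: {#2}
  P4: {#3, #4, #7}
  P5: {#1, #5, #6}
  P6: {#1, #6}
  P7: {}
No 2 sites suffice: every size-2 union leaves at least one demand point uncovered.
But {P3, P4, P5} covers everything, so the minimum is 3.

3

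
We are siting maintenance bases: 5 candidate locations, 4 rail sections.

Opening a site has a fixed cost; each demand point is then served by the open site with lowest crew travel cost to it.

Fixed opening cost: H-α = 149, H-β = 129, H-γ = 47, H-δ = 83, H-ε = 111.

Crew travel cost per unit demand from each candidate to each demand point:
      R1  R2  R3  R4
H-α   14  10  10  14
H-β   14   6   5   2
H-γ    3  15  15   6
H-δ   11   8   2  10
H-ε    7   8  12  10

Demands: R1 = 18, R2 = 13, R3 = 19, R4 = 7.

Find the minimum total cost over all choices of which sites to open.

368

Open {H-γ, H-δ}: assign each demand point to its cheapest open site.
  R1→H-γ 18×3=54, R2→H-δ 13×8=104, R3→H-δ 19×2=38, R4→H-γ 7×6=42
  crew travel cost 238, fixed 130 → total 368.
Compare {H-β, H-γ}: crew travel cost 241 + fixed 176 = 417.
Compare {H-β, H-γ, H-δ}: crew travel cost 184 + fixed 259 = 443.
Compare {H-γ, H-δ, H-ε}: crew travel cost 238 + fixed 241 = 479.
All other subsets cost ≥ 417. Minimum total cost: 368.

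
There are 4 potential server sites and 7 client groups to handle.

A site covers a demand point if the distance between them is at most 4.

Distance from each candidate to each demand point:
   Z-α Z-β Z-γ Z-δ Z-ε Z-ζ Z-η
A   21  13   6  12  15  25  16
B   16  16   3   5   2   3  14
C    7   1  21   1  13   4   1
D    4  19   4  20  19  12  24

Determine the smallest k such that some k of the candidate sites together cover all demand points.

Coverage sets (demand points within 4 of each site):
  A: {}
  B: {Z-γ, Z-ε, Z-ζ}
  C: {Z-β, Z-δ, Z-ζ, Z-η}
  D: {Z-α, Z-γ}
No 2 sites suffice: every size-2 union leaves at least one demand point uncovered.
But {B, C, D} covers everything, so the minimum is 3.

3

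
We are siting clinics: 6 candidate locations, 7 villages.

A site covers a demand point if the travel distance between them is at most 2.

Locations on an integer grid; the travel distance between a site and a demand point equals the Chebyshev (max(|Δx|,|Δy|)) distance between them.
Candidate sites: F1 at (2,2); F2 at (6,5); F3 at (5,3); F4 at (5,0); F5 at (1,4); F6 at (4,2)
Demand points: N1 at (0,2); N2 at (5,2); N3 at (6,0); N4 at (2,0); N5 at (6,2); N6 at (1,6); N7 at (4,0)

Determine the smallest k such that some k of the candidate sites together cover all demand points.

2

Coverage sets (demand points within 2 of each site):
  F1: {N1, N4, N7}
  F2: {}
  F3: {N2, N5}
  F4: {N2, N3, N5, N7}
  F5: {N1, N6}
  F6: {N2, N3, N4, N5, N7}
No single site covers all 7 demand points.
But {F5, F6} covers everything, so the minimum is 2.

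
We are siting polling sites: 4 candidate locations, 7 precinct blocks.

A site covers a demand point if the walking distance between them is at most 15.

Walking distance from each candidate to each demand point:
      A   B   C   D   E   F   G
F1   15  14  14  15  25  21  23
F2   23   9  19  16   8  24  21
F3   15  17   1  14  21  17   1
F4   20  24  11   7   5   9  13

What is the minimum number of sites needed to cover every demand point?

2

Coverage sets (demand points within 15 of each site):
  F1: {A, B, C, D}
  F2: {B, E}
  F3: {A, C, D, G}
  F4: {C, D, E, F, G}
No single site covers all 7 demand points.
But {F1, F4} covers everything, so the minimum is 2.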